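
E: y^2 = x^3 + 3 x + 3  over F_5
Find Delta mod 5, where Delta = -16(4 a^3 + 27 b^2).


4 a^3 + 27 b^2 = 4*3^3 + 27*3^2 = 108 + 243 = 351
Delta = -16 * (351) = -5616
Delta mod 5 = 4

Delta = 4 (mod 5)


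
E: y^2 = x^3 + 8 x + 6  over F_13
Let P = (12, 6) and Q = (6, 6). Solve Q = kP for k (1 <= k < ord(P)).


Enumerate multiples of P until we hit Q = (6, 6):
  1P = (12, 6)
  2P = (6, 6)
Match found at i = 2.

k = 2


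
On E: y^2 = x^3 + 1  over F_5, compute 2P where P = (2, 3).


Doubling: s = (3 x1^2 + a) / (2 y1)
s = (3*2^2 + 0) / (2*3) mod 5 = 2
x3 = s^2 - 2 x1 mod 5 = 2^2 - 2*2 = 0
y3 = s (x1 - x3) - y1 mod 5 = 2 * (2 - 0) - 3 = 1

2P = (0, 1)


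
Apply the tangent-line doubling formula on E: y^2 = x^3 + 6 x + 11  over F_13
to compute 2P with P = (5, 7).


Doubling: s = (3 x1^2 + a) / (2 y1)
s = (3*5^2 + 6) / (2*7) mod 13 = 3
x3 = s^2 - 2 x1 mod 13 = 3^2 - 2*5 = 12
y3 = s (x1 - x3) - y1 mod 13 = 3 * (5 - 12) - 7 = 11

2P = (12, 11)


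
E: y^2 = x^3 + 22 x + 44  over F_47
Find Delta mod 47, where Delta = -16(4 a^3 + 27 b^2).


4 a^3 + 27 b^2 = 4*22^3 + 27*44^2 = 42592 + 52272 = 94864
Delta = -16 * (94864) = -1517824
Delta mod 47 = 41

Delta = 41 (mod 47)


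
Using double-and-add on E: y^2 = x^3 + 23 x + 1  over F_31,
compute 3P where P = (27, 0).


k = 3 = 11_2 (binary, LSB first: 11)
Double-and-add from P = (27, 0):
  bit 0 = 1: acc = O + (27, 0) = (27, 0)
  bit 1 = 1: acc = (27, 0) + O = (27, 0)

3P = (27, 0)


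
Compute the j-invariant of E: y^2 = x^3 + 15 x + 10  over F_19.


Delta = -16(4 a^3 + 27 b^2) mod 19 = 17
-1728 * (4 a)^3 = -1728 * (4*15)^3 mod 19 = 8
j = 8 * 17^(-1) mod 19 = 15

j = 15 (mod 19)


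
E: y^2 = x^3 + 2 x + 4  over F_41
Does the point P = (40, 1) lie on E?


Check whether y^2 = x^3 + 2 x + 4 (mod 41) for (x, y) = (40, 1).
LHS: y^2 = 1^2 mod 41 = 1
RHS: x^3 + 2 x + 4 = 40^3 + 2*40 + 4 mod 41 = 1
LHS = RHS

Yes, on the curve


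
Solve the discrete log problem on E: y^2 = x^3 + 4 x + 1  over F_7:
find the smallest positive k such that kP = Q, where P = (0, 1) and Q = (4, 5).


Enumerate multiples of P until we hit Q = (4, 5):
  1P = (0, 1)
  2P = (4, 5)
Match found at i = 2.

k = 2


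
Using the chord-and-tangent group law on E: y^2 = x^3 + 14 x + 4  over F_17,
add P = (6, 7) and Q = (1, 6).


P != Q, so use the chord formula.
s = (y2 - y1) / (x2 - x1) = (16) / (12) mod 17 = 7
x3 = s^2 - x1 - x2 mod 17 = 7^2 - 6 - 1 = 8
y3 = s (x1 - x3) - y1 mod 17 = 7 * (6 - 8) - 7 = 13

P + Q = (8, 13)


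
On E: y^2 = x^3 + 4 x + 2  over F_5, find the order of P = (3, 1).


Compute successive multiples of P until we hit O:
  1P = (3, 1)
  2P = (3, 4)
  3P = O

ord(P) = 3


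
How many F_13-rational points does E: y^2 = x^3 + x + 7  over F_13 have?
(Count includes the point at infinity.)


For each x in F_13, count y with y^2 = x^3 + 1 x + 7 mod 13:
  x = 1: RHS = 9, y in [3, 10]  -> 2 point(s)
  x = 2: RHS = 4, y in [2, 11]  -> 2 point(s)
  x = 4: RHS = 10, y in [6, 7]  -> 2 point(s)
  x = 9: RHS = 4, y in [2, 11]  -> 2 point(s)
  x = 10: RHS = 3, y in [4, 9]  -> 2 point(s)
  x = 11: RHS = 10, y in [6, 7]  -> 2 point(s)
Affine points: 12. Add the point at infinity: total = 13.

#E(F_13) = 13


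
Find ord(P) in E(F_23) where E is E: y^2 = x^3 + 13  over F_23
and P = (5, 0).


Compute successive multiples of P until we hit O:
  1P = (5, 0)
  2P = O

ord(P) = 2


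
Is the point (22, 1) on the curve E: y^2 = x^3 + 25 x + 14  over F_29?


Check whether y^2 = x^3 + 25 x + 14 (mod 29) for (x, y) = (22, 1).
LHS: y^2 = 1^2 mod 29 = 1
RHS: x^3 + 25 x + 14 = 22^3 + 25*22 + 14 mod 29 = 18
LHS != RHS

No, not on the curve


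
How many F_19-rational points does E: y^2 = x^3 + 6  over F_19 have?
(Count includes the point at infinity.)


For each x in F_19, count y with y^2 = x^3 + 0 x + 6 mod 19:
  x = 0: RHS = 6, y in [5, 14]  -> 2 point(s)
  x = 1: RHS = 7, y in [8, 11]  -> 2 point(s)
  x = 5: RHS = 17, y in [6, 13]  -> 2 point(s)
  x = 7: RHS = 7, y in [8, 11]  -> 2 point(s)
  x = 8: RHS = 5, y in [9, 10]  -> 2 point(s)
  x = 11: RHS = 7, y in [8, 11]  -> 2 point(s)
  x = 12: RHS = 5, y in [9, 10]  -> 2 point(s)
  x = 16: RHS = 17, y in [6, 13]  -> 2 point(s)
  x = 17: RHS = 17, y in [6, 13]  -> 2 point(s)
  x = 18: RHS = 5, y in [9, 10]  -> 2 point(s)
Affine points: 20. Add the point at infinity: total = 21.

#E(F_19) = 21


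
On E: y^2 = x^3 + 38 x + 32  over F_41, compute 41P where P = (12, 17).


k = 41 = 101001_2 (binary, LSB first: 100101)
Double-and-add from P = (12, 17):
  bit 0 = 1: acc = O + (12, 17) = (12, 17)
  bit 1 = 0: acc unchanged = (12, 17)
  bit 2 = 0: acc unchanged = (12, 17)
  bit 3 = 1: acc = (12, 17) + (36, 2) = (3, 3)
  bit 4 = 0: acc unchanged = (3, 3)
  bit 5 = 1: acc = (3, 3) + (6, 36) = (30, 28)

41P = (30, 28)


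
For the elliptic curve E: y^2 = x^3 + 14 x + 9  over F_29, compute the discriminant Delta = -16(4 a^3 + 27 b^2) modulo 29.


4 a^3 + 27 b^2 = 4*14^3 + 27*9^2 = 10976 + 2187 = 13163
Delta = -16 * (13163) = -210608
Delta mod 29 = 19

Delta = 19 (mod 29)


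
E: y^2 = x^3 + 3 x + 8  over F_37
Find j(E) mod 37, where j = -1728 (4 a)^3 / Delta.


Delta = -16(4 a^3 + 27 b^2) mod 37 = 2
-1728 * (4 a)^3 = -1728 * (4*3)^3 mod 37 = 27
j = 27 * 2^(-1) mod 37 = 32

j = 32 (mod 37)


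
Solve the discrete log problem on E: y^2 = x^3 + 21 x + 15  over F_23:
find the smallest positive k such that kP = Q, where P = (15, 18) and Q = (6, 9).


Enumerate multiples of P until we hit Q = (6, 9):
  1P = (15, 18)
  2P = (9, 6)
  3P = (3, 6)
  4P = (6, 14)
  5P = (11, 17)
  6P = (10, 12)
  7P = (16, 13)
  8P = (17, 15)
  9P = (22, 4)
  10P = (13, 1)
  11P = (4, 18)
  12P = (4, 5)
  13P = (13, 22)
  14P = (22, 19)
  15P = (17, 8)
  16P = (16, 10)
  17P = (10, 11)
  18P = (11, 6)
  19P = (6, 9)
Match found at i = 19.

k = 19


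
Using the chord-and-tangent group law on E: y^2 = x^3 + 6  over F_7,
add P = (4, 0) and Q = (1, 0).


P != Q, so use the chord formula.
s = (y2 - y1) / (x2 - x1) = (0) / (4) mod 7 = 0
x3 = s^2 - x1 - x2 mod 7 = 0^2 - 4 - 1 = 2
y3 = s (x1 - x3) - y1 mod 7 = 0 * (4 - 2) - 0 = 0

P + Q = (2, 0)


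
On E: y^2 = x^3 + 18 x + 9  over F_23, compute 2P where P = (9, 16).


Doubling: s = (3 x1^2 + a) / (2 y1)
s = (3*9^2 + 18) / (2*16) mod 23 = 6
x3 = s^2 - 2 x1 mod 23 = 6^2 - 2*9 = 18
y3 = s (x1 - x3) - y1 mod 23 = 6 * (9 - 18) - 16 = 22

2P = (18, 22)


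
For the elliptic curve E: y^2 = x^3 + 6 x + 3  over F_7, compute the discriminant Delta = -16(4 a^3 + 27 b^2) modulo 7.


4 a^3 + 27 b^2 = 4*6^3 + 27*3^2 = 864 + 243 = 1107
Delta = -16 * (1107) = -17712
Delta mod 7 = 5

Delta = 5 (mod 7)


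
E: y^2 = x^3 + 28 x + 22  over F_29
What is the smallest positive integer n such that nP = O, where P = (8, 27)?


Compute successive multiples of P until we hit O:
  1P = (8, 27)
  2P = (22, 18)
  3P = (4, 16)
  4P = (1, 14)
  5P = (27, 4)
  6P = (28, 14)
  7P = (18, 23)
  8P = (2, 17)
  ... (continuing to 24P)
  24P = O

ord(P) = 24


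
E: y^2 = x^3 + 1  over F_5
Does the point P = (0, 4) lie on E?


Check whether y^2 = x^3 + 0 x + 1 (mod 5) for (x, y) = (0, 4).
LHS: y^2 = 4^2 mod 5 = 1
RHS: x^3 + 0 x + 1 = 0^3 + 0*0 + 1 mod 5 = 1
LHS = RHS

Yes, on the curve


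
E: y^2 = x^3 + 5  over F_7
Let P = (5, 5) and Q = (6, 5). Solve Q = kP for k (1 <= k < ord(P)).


Enumerate multiples of P until we hit Q = (6, 5):
  1P = (5, 5)
  2P = (6, 5)
Match found at i = 2.

k = 2


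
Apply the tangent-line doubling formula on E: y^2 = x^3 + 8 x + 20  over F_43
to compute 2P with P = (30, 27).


Doubling: s = (3 x1^2 + a) / (2 y1)
s = (3*30^2 + 8) / (2*27) mod 43 = 39
x3 = s^2 - 2 x1 mod 43 = 39^2 - 2*30 = 42
y3 = s (x1 - x3) - y1 mod 43 = 39 * (30 - 42) - 27 = 21

2P = (42, 21)


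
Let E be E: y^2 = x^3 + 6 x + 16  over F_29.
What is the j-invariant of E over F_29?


Delta = -16(4 a^3 + 27 b^2) mod 29 = 23
-1728 * (4 a)^3 = -1728 * (4*6)^3 mod 29 = 8
j = 8 * 23^(-1) mod 29 = 18

j = 18 (mod 29)


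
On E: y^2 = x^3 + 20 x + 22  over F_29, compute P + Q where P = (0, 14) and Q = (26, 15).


P != Q, so use the chord formula.
s = (y2 - y1) / (x2 - x1) = (1) / (26) mod 29 = 19
x3 = s^2 - x1 - x2 mod 29 = 19^2 - 0 - 26 = 16
y3 = s (x1 - x3) - y1 mod 29 = 19 * (0 - 16) - 14 = 1

P + Q = (16, 1)


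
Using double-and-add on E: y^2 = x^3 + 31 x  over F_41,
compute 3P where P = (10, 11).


k = 3 = 11_2 (binary, LSB first: 11)
Double-and-add from P = (10, 11):
  bit 0 = 1: acc = O + (10, 11) = (10, 11)
  bit 1 = 1: acc = (10, 11) + (25, 0) = (10, 30)

3P = (10, 30)


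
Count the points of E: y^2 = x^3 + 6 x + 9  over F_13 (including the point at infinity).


For each x in F_13, count y with y^2 = x^3 + 6 x + 9 mod 13:
  x = 0: RHS = 9, y in [3, 10]  -> 2 point(s)
  x = 1: RHS = 3, y in [4, 9]  -> 2 point(s)
  x = 2: RHS = 3, y in [4, 9]  -> 2 point(s)
  x = 6: RHS = 1, y in [1, 12]  -> 2 point(s)
  x = 7: RHS = 4, y in [2, 11]  -> 2 point(s)
  x = 8: RHS = 10, y in [6, 7]  -> 2 point(s)
  x = 9: RHS = 12, y in [5, 8]  -> 2 point(s)
  x = 10: RHS = 3, y in [4, 9]  -> 2 point(s)
Affine points: 16. Add the point at infinity: total = 17.

#E(F_13) = 17


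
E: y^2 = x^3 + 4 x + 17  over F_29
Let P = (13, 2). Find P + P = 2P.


Doubling: s = (3 x1^2 + a) / (2 y1)
s = (3*13^2 + 4) / (2*2) mod 29 = 19
x3 = s^2 - 2 x1 mod 29 = 19^2 - 2*13 = 16
y3 = s (x1 - x3) - y1 mod 29 = 19 * (13 - 16) - 2 = 28

2P = (16, 28)


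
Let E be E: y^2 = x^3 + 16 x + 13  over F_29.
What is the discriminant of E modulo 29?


4 a^3 + 27 b^2 = 4*16^3 + 27*13^2 = 16384 + 4563 = 20947
Delta = -16 * (20947) = -335152
Delta mod 29 = 1

Delta = 1 (mod 29)


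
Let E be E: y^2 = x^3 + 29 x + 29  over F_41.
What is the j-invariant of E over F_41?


Delta = -16(4 a^3 + 27 b^2) mod 41 = 4
-1728 * (4 a)^3 = -1728 * (4*29)^3 mod 41 = 8
j = 8 * 4^(-1) mod 41 = 2

j = 2 (mod 41)


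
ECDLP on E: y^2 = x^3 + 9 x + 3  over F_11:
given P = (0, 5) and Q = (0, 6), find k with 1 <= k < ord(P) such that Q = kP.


Enumerate multiples of P until we hit Q = (0, 6):
  1P = (0, 5)
  2P = (4, 9)
  3P = (8, 9)
  4P = (6, 3)
  5P = (10, 2)
  6P = (10, 9)
  7P = (6, 8)
  8P = (8, 2)
  9P = (4, 2)
  10P = (0, 6)
Match found at i = 10.

k = 10


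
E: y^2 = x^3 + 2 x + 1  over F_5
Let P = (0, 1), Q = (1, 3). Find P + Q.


P != Q, so use the chord formula.
s = (y2 - y1) / (x2 - x1) = (2) / (1) mod 5 = 2
x3 = s^2 - x1 - x2 mod 5 = 2^2 - 0 - 1 = 3
y3 = s (x1 - x3) - y1 mod 5 = 2 * (0 - 3) - 1 = 3

P + Q = (3, 3)


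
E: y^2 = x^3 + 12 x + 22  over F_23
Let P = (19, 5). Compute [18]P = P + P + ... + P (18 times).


k = 18 = 10010_2 (binary, LSB first: 01001)
Double-and-add from P = (19, 5):
  bit 0 = 0: acc unchanged = O
  bit 1 = 1: acc = O + (21, 6) = (21, 6)
  bit 2 = 0: acc unchanged = (21, 6)
  bit 3 = 0: acc unchanged = (21, 6)
  bit 4 = 1: acc = (21, 6) + (5, 0) = (9, 10)

18P = (9, 10)


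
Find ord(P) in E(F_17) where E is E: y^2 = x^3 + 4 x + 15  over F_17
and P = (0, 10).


Compute successive multiples of P until we hit O:
  1P = (0, 10)
  2P = (15, 4)
  3P = (11, 8)
  4P = (8, 10)
  5P = (9, 7)
  6P = (10, 16)
  7P = (6, 0)
  8P = (10, 1)
  ... (continuing to 14P)
  14P = O

ord(P) = 14


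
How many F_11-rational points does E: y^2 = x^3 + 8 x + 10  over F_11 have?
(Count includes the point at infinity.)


For each x in F_11, count y with y^2 = x^3 + 8 x + 10 mod 11:
  x = 2: RHS = 1, y in [1, 10]  -> 2 point(s)
  x = 8: RHS = 3, y in [5, 6]  -> 2 point(s)
  x = 10: RHS = 1, y in [1, 10]  -> 2 point(s)
Affine points: 6. Add the point at infinity: total = 7.

#E(F_11) = 7


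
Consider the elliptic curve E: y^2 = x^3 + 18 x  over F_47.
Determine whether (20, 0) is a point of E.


Check whether y^2 = x^3 + 18 x + 0 (mod 47) for (x, y) = (20, 0).
LHS: y^2 = 0^2 mod 47 = 0
RHS: x^3 + 18 x + 0 = 20^3 + 18*20 + 0 mod 47 = 41
LHS != RHS

No, not on the curve


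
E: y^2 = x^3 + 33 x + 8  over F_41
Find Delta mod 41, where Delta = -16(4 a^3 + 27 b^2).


4 a^3 + 27 b^2 = 4*33^3 + 27*8^2 = 143748 + 1728 = 145476
Delta = -16 * (145476) = -2327616
Delta mod 41 = 36

Delta = 36 (mod 41)


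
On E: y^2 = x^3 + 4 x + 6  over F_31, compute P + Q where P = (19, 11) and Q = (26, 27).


P != Q, so use the chord formula.
s = (y2 - y1) / (x2 - x1) = (16) / (7) mod 31 = 20
x3 = s^2 - x1 - x2 mod 31 = 20^2 - 19 - 26 = 14
y3 = s (x1 - x3) - y1 mod 31 = 20 * (19 - 14) - 11 = 27

P + Q = (14, 27)


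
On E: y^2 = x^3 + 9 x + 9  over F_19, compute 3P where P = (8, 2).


k = 3 = 11_2 (binary, LSB first: 11)
Double-and-add from P = (8, 2):
  bit 0 = 1: acc = O + (8, 2) = (8, 2)
  bit 1 = 1: acc = (8, 2) + (7, 15) = (2, 15)

3P = (2, 15)


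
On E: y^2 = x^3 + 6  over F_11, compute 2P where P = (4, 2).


Doubling: s = (3 x1^2 + a) / (2 y1)
s = (3*4^2 + 0) / (2*2) mod 11 = 1
x3 = s^2 - 2 x1 mod 11 = 1^2 - 2*4 = 4
y3 = s (x1 - x3) - y1 mod 11 = 1 * (4 - 4) - 2 = 9

2P = (4, 9)


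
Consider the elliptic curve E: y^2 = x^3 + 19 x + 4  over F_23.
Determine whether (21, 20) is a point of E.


Check whether y^2 = x^3 + 19 x + 4 (mod 23) for (x, y) = (21, 20).
LHS: y^2 = 20^2 mod 23 = 9
RHS: x^3 + 19 x + 4 = 21^3 + 19*21 + 4 mod 23 = 4
LHS != RHS

No, not on the curve


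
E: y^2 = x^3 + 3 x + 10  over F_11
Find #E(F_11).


For each x in F_11, count y with y^2 = x^3 + 3 x + 10 mod 11:
  x = 1: RHS = 3, y in [5, 6]  -> 2 point(s)
  x = 4: RHS = 9, y in [3, 8]  -> 2 point(s)
  x = 7: RHS = 0, y in [0]  -> 1 point(s)
Affine points: 5. Add the point at infinity: total = 6.

#E(F_11) = 6


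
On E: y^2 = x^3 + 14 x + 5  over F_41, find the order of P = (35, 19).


Compute successive multiples of P until we hit O:
  1P = (35, 19)
  2P = (3, 19)
  3P = (3, 22)
  4P = (35, 22)
  5P = O

ord(P) = 5


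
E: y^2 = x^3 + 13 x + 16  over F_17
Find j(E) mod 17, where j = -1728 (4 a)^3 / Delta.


Delta = -16(4 a^3 + 27 b^2) mod 17 = 9
-1728 * (4 a)^3 = -1728 * (4*13)^3 mod 17 = 6
j = 6 * 9^(-1) mod 17 = 12

j = 12 (mod 17)


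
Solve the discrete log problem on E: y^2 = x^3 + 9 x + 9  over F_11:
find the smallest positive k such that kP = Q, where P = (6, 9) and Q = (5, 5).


Enumerate multiples of P until we hit Q = (5, 5):
  1P = (6, 9)
  2P = (0, 8)
  3P = (9, 7)
  4P = (5, 5)
Match found at i = 4.

k = 4


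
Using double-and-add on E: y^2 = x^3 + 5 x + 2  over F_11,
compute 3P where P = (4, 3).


k = 3 = 11_2 (binary, LSB first: 11)
Double-and-add from P = (4, 3):
  bit 0 = 1: acc = O + (4, 3) = (4, 3)
  bit 1 = 1: acc = (4, 3) + (8, 2) = (8, 9)

3P = (8, 9)


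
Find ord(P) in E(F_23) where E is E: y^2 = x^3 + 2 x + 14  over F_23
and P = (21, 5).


Compute successive multiples of P until we hit O:
  1P = (21, 5)
  2P = (17, 19)
  3P = (3, 1)
  4P = (7, 16)
  5P = (7, 7)
  6P = (3, 22)
  7P = (17, 4)
  8P = (21, 18)
  ... (continuing to 9P)
  9P = O

ord(P) = 9


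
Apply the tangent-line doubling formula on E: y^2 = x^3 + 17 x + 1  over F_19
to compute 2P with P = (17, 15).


Doubling: s = (3 x1^2 + a) / (2 y1)
s = (3*17^2 + 17) / (2*15) mod 19 = 13
x3 = s^2 - 2 x1 mod 19 = 13^2 - 2*17 = 2
y3 = s (x1 - x3) - y1 mod 19 = 13 * (17 - 2) - 15 = 9

2P = (2, 9)


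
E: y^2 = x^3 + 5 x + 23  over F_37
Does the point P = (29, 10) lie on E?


Check whether y^2 = x^3 + 5 x + 23 (mod 37) for (x, y) = (29, 10).
LHS: y^2 = 10^2 mod 37 = 26
RHS: x^3 + 5 x + 23 = 29^3 + 5*29 + 23 mod 37 = 26
LHS = RHS

Yes, on the curve


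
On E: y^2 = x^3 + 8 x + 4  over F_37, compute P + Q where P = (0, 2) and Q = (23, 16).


P != Q, so use the chord formula.
s = (y2 - y1) / (x2 - x1) = (14) / (23) mod 37 = 36
x3 = s^2 - x1 - x2 mod 37 = 36^2 - 0 - 23 = 15
y3 = s (x1 - x3) - y1 mod 37 = 36 * (0 - 15) - 2 = 13

P + Q = (15, 13)


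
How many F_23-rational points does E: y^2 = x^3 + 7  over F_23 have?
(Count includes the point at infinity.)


For each x in F_23, count y with y^2 = x^3 + 0 x + 7 mod 23:
  x = 1: RHS = 8, y in [10, 13]  -> 2 point(s)
  x = 4: RHS = 2, y in [5, 18]  -> 2 point(s)
  x = 6: RHS = 16, y in [4, 19]  -> 2 point(s)
  x = 8: RHS = 13, y in [6, 17]  -> 2 point(s)
  x = 9: RHS = 0, y in [0]  -> 1 point(s)
  x = 10: RHS = 18, y in [8, 15]  -> 2 point(s)
  x = 11: RHS = 4, y in [2, 21]  -> 2 point(s)
  x = 15: RHS = 1, y in [1, 22]  -> 2 point(s)
  x = 16: RHS = 9, y in [3, 20]  -> 2 point(s)
  x = 19: RHS = 12, y in [9, 14]  -> 2 point(s)
  x = 20: RHS = 3, y in [7, 16]  -> 2 point(s)
  x = 22: RHS = 6, y in [11, 12]  -> 2 point(s)
Affine points: 23. Add the point at infinity: total = 24.

#E(F_23) = 24


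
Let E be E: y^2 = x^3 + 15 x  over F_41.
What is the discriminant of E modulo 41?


4 a^3 + 27 b^2 = 4*15^3 + 27*0^2 = 13500 + 0 = 13500
Delta = -16 * (13500) = -216000
Delta mod 41 = 29

Delta = 29 (mod 41)


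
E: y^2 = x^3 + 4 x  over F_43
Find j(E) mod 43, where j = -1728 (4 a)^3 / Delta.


Delta = -16(4 a^3 + 27 b^2) mod 43 = 32
-1728 * (4 a)^3 = -1728 * (4*4)^3 mod 43 = 41
j = 41 * 32^(-1) mod 43 = 8

j = 8 (mod 43)


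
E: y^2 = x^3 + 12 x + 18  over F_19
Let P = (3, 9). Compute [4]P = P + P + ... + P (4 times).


k = 4 = 100_2 (binary, LSB first: 001)
Double-and-add from P = (3, 9):
  bit 0 = 0: acc unchanged = O
  bit 1 = 0: acc unchanged = O
  bit 2 = 1: acc = O + (14, 17) = (14, 17)

4P = (14, 17)


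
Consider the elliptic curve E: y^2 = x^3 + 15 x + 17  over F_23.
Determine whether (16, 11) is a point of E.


Check whether y^2 = x^3 + 15 x + 17 (mod 23) for (x, y) = (16, 11).
LHS: y^2 = 11^2 mod 23 = 6
RHS: x^3 + 15 x + 17 = 16^3 + 15*16 + 17 mod 23 = 6
LHS = RHS

Yes, on the curve


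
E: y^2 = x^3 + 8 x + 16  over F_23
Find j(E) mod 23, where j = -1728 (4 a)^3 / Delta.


Delta = -16(4 a^3 + 27 b^2) mod 23 = 22
-1728 * (4 a)^3 = -1728 * (4*8)^3 mod 23 = 21
j = 21 * 22^(-1) mod 23 = 2

j = 2 (mod 23)


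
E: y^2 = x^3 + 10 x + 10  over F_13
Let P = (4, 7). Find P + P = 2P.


Doubling: s = (3 x1^2 + a) / (2 y1)
s = (3*4^2 + 10) / (2*7) mod 13 = 6
x3 = s^2 - 2 x1 mod 13 = 6^2 - 2*4 = 2
y3 = s (x1 - x3) - y1 mod 13 = 6 * (4 - 2) - 7 = 5

2P = (2, 5)


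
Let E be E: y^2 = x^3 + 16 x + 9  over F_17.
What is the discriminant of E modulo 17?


4 a^3 + 27 b^2 = 4*16^3 + 27*9^2 = 16384 + 2187 = 18571
Delta = -16 * (18571) = -297136
Delta mod 17 = 7

Delta = 7 (mod 17)


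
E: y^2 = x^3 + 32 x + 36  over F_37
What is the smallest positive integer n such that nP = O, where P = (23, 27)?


Compute successive multiples of P until we hit O:
  1P = (23, 27)
  2P = (27, 23)
  3P = (25, 12)
  4P = (36, 15)
  5P = (6, 0)
  6P = (36, 22)
  7P = (25, 25)
  8P = (27, 14)
  ... (continuing to 10P)
  10P = O

ord(P) = 10


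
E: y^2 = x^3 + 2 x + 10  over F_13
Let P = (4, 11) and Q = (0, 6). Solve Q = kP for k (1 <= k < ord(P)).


Enumerate multiples of P until we hit Q = (0, 6):
  1P = (4, 11)
  2P = (2, 3)
  3P = (10, 4)
  4P = (0, 6)
Match found at i = 4.

k = 4


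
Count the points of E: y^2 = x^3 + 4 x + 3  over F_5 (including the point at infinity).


For each x in F_5, count y with y^2 = x^3 + 4 x + 3 mod 5:
  x = 2: RHS = 4, y in [2, 3]  -> 2 point(s)
Affine points: 2. Add the point at infinity: total = 3.

#E(F_5) = 3


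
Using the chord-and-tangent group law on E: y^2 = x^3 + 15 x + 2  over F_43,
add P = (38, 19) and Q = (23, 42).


P != Q, so use the chord formula.
s = (y2 - y1) / (x2 - x1) = (23) / (28) mod 43 = 30
x3 = s^2 - x1 - x2 mod 43 = 30^2 - 38 - 23 = 22
y3 = s (x1 - x3) - y1 mod 43 = 30 * (38 - 22) - 19 = 31

P + Q = (22, 31)


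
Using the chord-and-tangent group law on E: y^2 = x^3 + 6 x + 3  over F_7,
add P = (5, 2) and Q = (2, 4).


P != Q, so use the chord formula.
s = (y2 - y1) / (x2 - x1) = (2) / (4) mod 7 = 4
x3 = s^2 - x1 - x2 mod 7 = 4^2 - 5 - 2 = 2
y3 = s (x1 - x3) - y1 mod 7 = 4 * (5 - 2) - 2 = 3

P + Q = (2, 3)


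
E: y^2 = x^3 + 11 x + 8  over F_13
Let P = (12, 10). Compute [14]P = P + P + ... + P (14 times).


k = 14 = 1110_2 (binary, LSB first: 0111)
Double-and-add from P = (12, 10):
  bit 0 = 0: acc unchanged = O
  bit 1 = 1: acc = O + (6, 2) = (6, 2)
  bit 2 = 1: acc = (6, 2) + (11, 2) = (9, 11)
  bit 3 = 1: acc = (9, 11) + (7, 8) = (9, 2)

14P = (9, 2)


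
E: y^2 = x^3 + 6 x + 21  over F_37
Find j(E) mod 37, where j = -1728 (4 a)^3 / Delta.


Delta = -16(4 a^3 + 27 b^2) mod 37 = 15
-1728 * (4 a)^3 = -1728 * (4*6)^3 mod 37 = 31
j = 31 * 15^(-1) mod 37 = 7

j = 7 (mod 37)


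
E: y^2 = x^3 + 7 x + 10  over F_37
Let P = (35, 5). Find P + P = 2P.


Doubling: s = (3 x1^2 + a) / (2 y1)
s = (3*35^2 + 7) / (2*5) mod 37 = 13
x3 = s^2 - 2 x1 mod 37 = 13^2 - 2*35 = 25
y3 = s (x1 - x3) - y1 mod 37 = 13 * (35 - 25) - 5 = 14

2P = (25, 14)


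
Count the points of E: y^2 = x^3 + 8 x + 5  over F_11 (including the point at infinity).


For each x in F_11, count y with y^2 = x^3 + 8 x + 5 mod 11:
  x = 0: RHS = 5, y in [4, 7]  -> 2 point(s)
  x = 1: RHS = 3, y in [5, 6]  -> 2 point(s)
  x = 3: RHS = 1, y in [1, 10]  -> 2 point(s)
  x = 5: RHS = 5, y in [4, 7]  -> 2 point(s)
  x = 6: RHS = 5, y in [4, 7]  -> 2 point(s)
  x = 8: RHS = 9, y in [3, 8]  -> 2 point(s)
  x = 9: RHS = 3, y in [5, 6]  -> 2 point(s)
Affine points: 14. Add the point at infinity: total = 15.

#E(F_11) = 15


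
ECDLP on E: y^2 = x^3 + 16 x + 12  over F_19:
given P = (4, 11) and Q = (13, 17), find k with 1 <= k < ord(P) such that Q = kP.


Enumerate multiples of P until we hit Q = (13, 17):
  1P = (4, 11)
  2P = (8, 5)
  3P = (14, 4)
  4P = (7, 12)
  5P = (6, 1)
  6P = (15, 6)
  7P = (9, 12)
  8P = (3, 12)
  9P = (13, 17)
Match found at i = 9.

k = 9


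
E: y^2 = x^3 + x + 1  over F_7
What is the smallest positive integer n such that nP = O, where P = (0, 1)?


Compute successive multiples of P until we hit O:
  1P = (0, 1)
  2P = (2, 5)
  3P = (2, 2)
  4P = (0, 6)
  5P = O

ord(P) = 5


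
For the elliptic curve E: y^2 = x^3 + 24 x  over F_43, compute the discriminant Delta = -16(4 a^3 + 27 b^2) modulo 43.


4 a^3 + 27 b^2 = 4*24^3 + 27*0^2 = 55296 + 0 = 55296
Delta = -16 * (55296) = -884736
Delta mod 43 = 32

Delta = 32 (mod 43)


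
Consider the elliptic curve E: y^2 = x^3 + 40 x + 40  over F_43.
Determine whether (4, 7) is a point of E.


Check whether y^2 = x^3 + 40 x + 40 (mod 43) for (x, y) = (4, 7).
LHS: y^2 = 7^2 mod 43 = 6
RHS: x^3 + 40 x + 40 = 4^3 + 40*4 + 40 mod 43 = 6
LHS = RHS

Yes, on the curve


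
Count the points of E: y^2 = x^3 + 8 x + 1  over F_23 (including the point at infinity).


For each x in F_23, count y with y^2 = x^3 + 8 x + 1 mod 23:
  x = 0: RHS = 1, y in [1, 22]  -> 2 point(s)
  x = 2: RHS = 2, y in [5, 18]  -> 2 point(s)
  x = 3: RHS = 6, y in [11, 12]  -> 2 point(s)
  x = 6: RHS = 12, y in [9, 14]  -> 2 point(s)
  x = 7: RHS = 9, y in [3, 20]  -> 2 point(s)
  x = 8: RHS = 2, y in [5, 18]  -> 2 point(s)
  x = 10: RHS = 0, y in [0]  -> 1 point(s)
  x = 12: RHS = 8, y in [10, 13]  -> 2 point(s)
  x = 13: RHS = 2, y in [5, 18]  -> 2 point(s)
  x = 15: RHS = 0, y in [0]  -> 1 point(s)
  x = 16: RHS = 16, y in [4, 19]  -> 2 point(s)
  x = 17: RHS = 13, y in [6, 17]  -> 2 point(s)
  x = 21: RHS = 0, y in [0]  -> 1 point(s)
Affine points: 23. Add the point at infinity: total = 24.

#E(F_23) = 24


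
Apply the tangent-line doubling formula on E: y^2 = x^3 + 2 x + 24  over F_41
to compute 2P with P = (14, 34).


Doubling: s = (3 x1^2 + a) / (2 y1)
s = (3*14^2 + 2) / (2*34) mod 41 = 34
x3 = s^2 - 2 x1 mod 41 = 34^2 - 2*14 = 21
y3 = s (x1 - x3) - y1 mod 41 = 34 * (14 - 21) - 34 = 15

2P = (21, 15)


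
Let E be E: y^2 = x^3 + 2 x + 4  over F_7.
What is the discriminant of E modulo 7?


4 a^3 + 27 b^2 = 4*2^3 + 27*4^2 = 32 + 432 = 464
Delta = -16 * (464) = -7424
Delta mod 7 = 3

Delta = 3 (mod 7)


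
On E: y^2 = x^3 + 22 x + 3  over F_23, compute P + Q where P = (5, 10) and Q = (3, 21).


P != Q, so use the chord formula.
s = (y2 - y1) / (x2 - x1) = (11) / (21) mod 23 = 6
x3 = s^2 - x1 - x2 mod 23 = 6^2 - 5 - 3 = 5
y3 = s (x1 - x3) - y1 mod 23 = 6 * (5 - 5) - 10 = 13

P + Q = (5, 13)


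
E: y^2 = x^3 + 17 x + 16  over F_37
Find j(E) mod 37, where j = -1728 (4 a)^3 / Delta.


Delta = -16(4 a^3 + 27 b^2) mod 37 = 32
-1728 * (4 a)^3 = -1728 * (4*17)^3 mod 37 = 29
j = 29 * 32^(-1) mod 37 = 9

j = 9 (mod 37)


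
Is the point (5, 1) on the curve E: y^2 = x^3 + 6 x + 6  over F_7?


Check whether y^2 = x^3 + 6 x + 6 (mod 7) for (x, y) = (5, 1).
LHS: y^2 = 1^2 mod 7 = 1
RHS: x^3 + 6 x + 6 = 5^3 + 6*5 + 6 mod 7 = 0
LHS != RHS

No, not on the curve


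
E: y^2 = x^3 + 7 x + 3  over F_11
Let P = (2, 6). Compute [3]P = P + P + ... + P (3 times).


k = 3 = 11_2 (binary, LSB first: 11)
Double-and-add from P = (2, 6):
  bit 0 = 1: acc = O + (2, 6) = (2, 6)
  bit 1 = 1: acc = (2, 6) + (5, 3) = (5, 8)

3P = (5, 8)


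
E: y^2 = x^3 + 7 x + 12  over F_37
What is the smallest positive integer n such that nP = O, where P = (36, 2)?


Compute successive multiples of P until we hit O:
  1P = (36, 2)
  2P = (36, 35)
  3P = O

ord(P) = 3


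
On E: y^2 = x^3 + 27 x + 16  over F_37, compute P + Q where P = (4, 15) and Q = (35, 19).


P != Q, so use the chord formula.
s = (y2 - y1) / (x2 - x1) = (4) / (31) mod 37 = 24
x3 = s^2 - x1 - x2 mod 37 = 24^2 - 4 - 35 = 19
y3 = s (x1 - x3) - y1 mod 37 = 24 * (4 - 19) - 15 = 32

P + Q = (19, 32)


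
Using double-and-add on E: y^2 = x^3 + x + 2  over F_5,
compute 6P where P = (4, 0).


k = 6 = 110_2 (binary, LSB first: 011)
Double-and-add from P = (4, 0):
  bit 0 = 0: acc unchanged = O
  bit 1 = 1: acc = O + O = O
  bit 2 = 1: acc = O + O = O

6P = O


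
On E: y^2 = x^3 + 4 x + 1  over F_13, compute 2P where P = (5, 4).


Doubling: s = (3 x1^2 + a) / (2 y1)
s = (3*5^2 + 4) / (2*4) mod 13 = 5
x3 = s^2 - 2 x1 mod 13 = 5^2 - 2*5 = 2
y3 = s (x1 - x3) - y1 mod 13 = 5 * (5 - 2) - 4 = 11

2P = (2, 11)


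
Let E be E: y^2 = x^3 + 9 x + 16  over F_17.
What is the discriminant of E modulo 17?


4 a^3 + 27 b^2 = 4*9^3 + 27*16^2 = 2916 + 6912 = 9828
Delta = -16 * (9828) = -157248
Delta mod 17 = 2

Delta = 2 (mod 17)


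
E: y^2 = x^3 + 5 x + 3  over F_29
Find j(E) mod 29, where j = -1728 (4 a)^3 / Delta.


Delta = -16(4 a^3 + 27 b^2) mod 29 = 2
-1728 * (4 a)^3 = -1728 * (4*5)^3 mod 29 = 10
j = 10 * 2^(-1) mod 29 = 5

j = 5 (mod 29)


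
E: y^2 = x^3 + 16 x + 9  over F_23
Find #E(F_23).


For each x in F_23, count y with y^2 = x^3 + 16 x + 9 mod 23:
  x = 0: RHS = 9, y in [3, 20]  -> 2 point(s)
  x = 1: RHS = 3, y in [7, 16]  -> 2 point(s)
  x = 2: RHS = 3, y in [7, 16]  -> 2 point(s)
  x = 7: RHS = 4, y in [2, 21]  -> 2 point(s)
  x = 9: RHS = 8, y in [10, 13]  -> 2 point(s)
  x = 15: RHS = 13, y in [6, 17]  -> 2 point(s)
  x = 20: RHS = 3, y in [7, 16]  -> 2 point(s)
Affine points: 14. Add the point at infinity: total = 15.

#E(F_23) = 15


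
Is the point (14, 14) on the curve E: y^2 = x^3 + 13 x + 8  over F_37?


Check whether y^2 = x^3 + 13 x + 8 (mod 37) for (x, y) = (14, 14).
LHS: y^2 = 14^2 mod 37 = 11
RHS: x^3 + 13 x + 8 = 14^3 + 13*14 + 8 mod 37 = 11
LHS = RHS

Yes, on the curve


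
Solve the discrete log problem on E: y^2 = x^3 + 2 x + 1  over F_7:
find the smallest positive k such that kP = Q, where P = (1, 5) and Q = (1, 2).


Enumerate multiples of P until we hit Q = (1, 2):
  1P = (1, 5)
  2P = (0, 6)
  3P = (0, 1)
  4P = (1, 2)
Match found at i = 4.

k = 4


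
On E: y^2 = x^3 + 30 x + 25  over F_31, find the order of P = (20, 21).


Compute successive multiples of P until we hit O:
  1P = (20, 21)
  2P = (30, 5)
  3P = (22, 7)
  4P = (7, 12)
  5P = (12, 6)
  6P = (3, 7)
  7P = (9, 30)
  8P = (6, 7)
  ... (continuing to 17P)
  17P = O

ord(P) = 17


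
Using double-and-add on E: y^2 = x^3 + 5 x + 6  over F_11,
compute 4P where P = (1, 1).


k = 4 = 100_2 (binary, LSB first: 001)
Double-and-add from P = (1, 1):
  bit 0 = 0: acc unchanged = O
  bit 1 = 0: acc unchanged = O
  bit 2 = 1: acc = O + (3, 9) = (3, 9)

4P = (3, 9)


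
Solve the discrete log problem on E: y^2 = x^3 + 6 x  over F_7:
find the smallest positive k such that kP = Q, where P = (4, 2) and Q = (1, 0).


Enumerate multiples of P until we hit Q = (1, 0):
  1P = (4, 2)
  2P = (1, 0)
Match found at i = 2.

k = 2


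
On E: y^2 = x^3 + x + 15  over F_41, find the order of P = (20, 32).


Compute successive multiples of P until we hit O:
  1P = (20, 32)
  2P = (6, 27)
  3P = (35, 30)
  4P = (19, 28)
  5P = (18, 17)
  6P = (8, 17)
  7P = (12, 19)
  8P = (11, 39)
  ... (continuing to 21P)
  21P = O

ord(P) = 21


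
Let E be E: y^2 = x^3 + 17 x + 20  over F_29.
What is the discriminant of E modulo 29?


4 a^3 + 27 b^2 = 4*17^3 + 27*20^2 = 19652 + 10800 = 30452
Delta = -16 * (30452) = -487232
Delta mod 29 = 26

Delta = 26 (mod 29)


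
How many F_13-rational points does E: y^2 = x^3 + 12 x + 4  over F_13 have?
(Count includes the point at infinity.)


For each x in F_13, count y with y^2 = x^3 + 12 x + 4 mod 13:
  x = 0: RHS = 4, y in [2, 11]  -> 2 point(s)
  x = 1: RHS = 4, y in [2, 11]  -> 2 point(s)
  x = 2: RHS = 10, y in [6, 7]  -> 2 point(s)
  x = 4: RHS = 12, y in [5, 8]  -> 2 point(s)
  x = 8: RHS = 1, y in [1, 12]  -> 2 point(s)
  x = 9: RHS = 9, y in [3, 10]  -> 2 point(s)
  x = 12: RHS = 4, y in [2, 11]  -> 2 point(s)
Affine points: 14. Add the point at infinity: total = 15.

#E(F_13) = 15


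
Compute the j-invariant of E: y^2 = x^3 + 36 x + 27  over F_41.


Delta = -16(4 a^3 + 27 b^2) mod 41 = 39
-1728 * (4 a)^3 = -1728 * (4*36)^3 mod 41 = 30
j = 30 * 39^(-1) mod 41 = 26

j = 26 (mod 41)


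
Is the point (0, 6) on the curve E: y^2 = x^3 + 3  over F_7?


Check whether y^2 = x^3 + 0 x + 3 (mod 7) for (x, y) = (0, 6).
LHS: y^2 = 6^2 mod 7 = 1
RHS: x^3 + 0 x + 3 = 0^3 + 0*0 + 3 mod 7 = 3
LHS != RHS

No, not on the curve


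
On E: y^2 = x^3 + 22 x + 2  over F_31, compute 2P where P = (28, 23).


Doubling: s = (3 x1^2 + a) / (2 y1)
s = (3*28^2 + 22) / (2*23) mod 31 = 26
x3 = s^2 - 2 x1 mod 31 = 26^2 - 2*28 = 0
y3 = s (x1 - x3) - y1 mod 31 = 26 * (28 - 0) - 23 = 23

2P = (0, 23)


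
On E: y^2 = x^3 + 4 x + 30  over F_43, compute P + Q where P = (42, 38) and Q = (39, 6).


P != Q, so use the chord formula.
s = (y2 - y1) / (x2 - x1) = (11) / (40) mod 43 = 25
x3 = s^2 - x1 - x2 mod 43 = 25^2 - 42 - 39 = 28
y3 = s (x1 - x3) - y1 mod 43 = 25 * (42 - 28) - 38 = 11

P + Q = (28, 11)


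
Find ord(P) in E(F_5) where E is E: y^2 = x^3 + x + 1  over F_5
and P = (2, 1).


Compute successive multiples of P until we hit O:
  1P = (2, 1)
  2P = (2, 4)
  3P = O

ord(P) = 3


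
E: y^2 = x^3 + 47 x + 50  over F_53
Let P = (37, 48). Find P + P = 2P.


Doubling: s = (3 x1^2 + a) / (2 y1)
s = (3*37^2 + 47) / (2*48) mod 53 = 51
x3 = s^2 - 2 x1 mod 53 = 51^2 - 2*37 = 36
y3 = s (x1 - x3) - y1 mod 53 = 51 * (37 - 36) - 48 = 3

2P = (36, 3)


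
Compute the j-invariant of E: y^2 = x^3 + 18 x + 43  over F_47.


Delta = -16(4 a^3 + 27 b^2) mod 47 = 23
-1728 * (4 a)^3 = -1728 * (4*18)^3 mod 47 = 43
j = 43 * 23^(-1) mod 47 = 8

j = 8 (mod 47)


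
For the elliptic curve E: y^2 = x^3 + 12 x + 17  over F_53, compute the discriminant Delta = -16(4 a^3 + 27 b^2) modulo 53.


4 a^3 + 27 b^2 = 4*12^3 + 27*17^2 = 6912 + 7803 = 14715
Delta = -16 * (14715) = -235440
Delta mod 53 = 39

Delta = 39 (mod 53)


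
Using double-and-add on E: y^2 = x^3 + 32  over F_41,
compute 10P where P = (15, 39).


k = 10 = 1010_2 (binary, LSB first: 0101)
Double-and-add from P = (15, 39):
  bit 0 = 0: acc unchanged = O
  bit 1 = 1: acc = O + (31, 37) = (31, 37)
  bit 2 = 0: acc unchanged = (31, 37)
  bit 3 = 1: acc = (31, 37) + (37, 38) = (22, 26)

10P = (22, 26)


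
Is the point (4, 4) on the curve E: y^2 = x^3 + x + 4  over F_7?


Check whether y^2 = x^3 + 1 x + 4 (mod 7) for (x, y) = (4, 4).
LHS: y^2 = 4^2 mod 7 = 2
RHS: x^3 + 1 x + 4 = 4^3 + 1*4 + 4 mod 7 = 2
LHS = RHS

Yes, on the curve


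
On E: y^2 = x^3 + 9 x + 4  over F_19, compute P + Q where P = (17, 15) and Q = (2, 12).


P != Q, so use the chord formula.
s = (y2 - y1) / (x2 - x1) = (16) / (4) mod 19 = 4
x3 = s^2 - x1 - x2 mod 19 = 4^2 - 17 - 2 = 16
y3 = s (x1 - x3) - y1 mod 19 = 4 * (17 - 16) - 15 = 8

P + Q = (16, 8)


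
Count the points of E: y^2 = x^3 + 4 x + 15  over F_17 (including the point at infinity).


For each x in F_17, count y with y^2 = x^3 + 4 x + 15 mod 17:
  x = 0: RHS = 15, y in [7, 10]  -> 2 point(s)
  x = 6: RHS = 0, y in [0]  -> 1 point(s)
  x = 8: RHS = 15, y in [7, 10]  -> 2 point(s)
  x = 9: RHS = 15, y in [7, 10]  -> 2 point(s)
  x = 10: RHS = 1, y in [1, 16]  -> 2 point(s)
  x = 11: RHS = 13, y in [8, 9]  -> 2 point(s)
  x = 15: RHS = 16, y in [4, 13]  -> 2 point(s)
Affine points: 13. Add the point at infinity: total = 14.

#E(F_17) = 14


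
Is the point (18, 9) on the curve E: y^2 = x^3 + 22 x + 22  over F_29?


Check whether y^2 = x^3 + 22 x + 22 (mod 29) for (x, y) = (18, 9).
LHS: y^2 = 9^2 mod 29 = 23
RHS: x^3 + 22 x + 22 = 18^3 + 22*18 + 22 mod 29 = 15
LHS != RHS

No, not on the curve


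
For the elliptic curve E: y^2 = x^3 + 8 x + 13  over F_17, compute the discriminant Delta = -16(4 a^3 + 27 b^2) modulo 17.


4 a^3 + 27 b^2 = 4*8^3 + 27*13^2 = 2048 + 4563 = 6611
Delta = -16 * (6611) = -105776
Delta mod 17 = 15

Delta = 15 (mod 17)


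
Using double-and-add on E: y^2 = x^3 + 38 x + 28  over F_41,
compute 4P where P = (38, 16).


k = 4 = 100_2 (binary, LSB first: 001)
Double-and-add from P = (38, 16):
  bit 0 = 0: acc unchanged = O
  bit 1 = 0: acc unchanged = O
  bit 2 = 1: acc = O + (31, 1) = (31, 1)

4P = (31, 1)


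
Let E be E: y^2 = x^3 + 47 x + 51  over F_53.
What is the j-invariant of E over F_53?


Delta = -16(4 a^3 + 27 b^2) mod 53 = 12
-1728 * (4 a)^3 = -1728 * (4*47)^3 mod 53 = 30
j = 30 * 12^(-1) mod 53 = 29

j = 29 (mod 53)


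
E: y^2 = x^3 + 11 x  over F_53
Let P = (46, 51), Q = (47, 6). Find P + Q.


P != Q, so use the chord formula.
s = (y2 - y1) / (x2 - x1) = (8) / (1) mod 53 = 8
x3 = s^2 - x1 - x2 mod 53 = 8^2 - 46 - 47 = 24
y3 = s (x1 - x3) - y1 mod 53 = 8 * (46 - 24) - 51 = 19

P + Q = (24, 19)


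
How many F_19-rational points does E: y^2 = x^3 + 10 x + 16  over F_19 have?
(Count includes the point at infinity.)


For each x in F_19, count y with y^2 = x^3 + 10 x + 16 mod 19:
  x = 0: RHS = 16, y in [4, 15]  -> 2 point(s)
  x = 2: RHS = 6, y in [5, 14]  -> 2 point(s)
  x = 3: RHS = 16, y in [4, 15]  -> 2 point(s)
  x = 4: RHS = 6, y in [5, 14]  -> 2 point(s)
  x = 5: RHS = 1, y in [1, 18]  -> 2 point(s)
  x = 6: RHS = 7, y in [8, 11]  -> 2 point(s)
  x = 7: RHS = 11, y in [7, 12]  -> 2 point(s)
  x = 8: RHS = 0, y in [0]  -> 1 point(s)
  x = 13: RHS = 6, y in [5, 14]  -> 2 point(s)
  x = 15: RHS = 7, y in [8, 11]  -> 2 point(s)
  x = 16: RHS = 16, y in [4, 15]  -> 2 point(s)
  x = 17: RHS = 7, y in [8, 11]  -> 2 point(s)
  x = 18: RHS = 5, y in [9, 10]  -> 2 point(s)
Affine points: 25. Add the point at infinity: total = 26.

#E(F_19) = 26


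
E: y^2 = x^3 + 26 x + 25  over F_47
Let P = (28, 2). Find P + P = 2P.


Doubling: s = (3 x1^2 + a) / (2 y1)
s = (3*28^2 + 26) / (2*2) mod 47 = 7
x3 = s^2 - 2 x1 mod 47 = 7^2 - 2*28 = 40
y3 = s (x1 - x3) - y1 mod 47 = 7 * (28 - 40) - 2 = 8

2P = (40, 8)


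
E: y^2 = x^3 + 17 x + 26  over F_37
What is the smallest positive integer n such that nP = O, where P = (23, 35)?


Compute successive multiples of P until we hit O:
  1P = (23, 35)
  2P = (27, 15)
  3P = (12, 21)
  4P = (29, 28)
  5P = (10, 30)
  6P = (14, 14)
  7P = (26, 32)
  8P = (26, 5)
  ... (continuing to 15P)
  15P = O

ord(P) = 15


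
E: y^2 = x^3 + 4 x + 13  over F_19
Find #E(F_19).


For each x in F_19, count y with y^2 = x^3 + 4 x + 13 mod 19:
  x = 4: RHS = 17, y in [6, 13]  -> 2 point(s)
  x = 5: RHS = 6, y in [5, 14]  -> 2 point(s)
  x = 6: RHS = 6, y in [5, 14]  -> 2 point(s)
  x = 7: RHS = 4, y in [2, 17]  -> 2 point(s)
  x = 8: RHS = 6, y in [5, 14]  -> 2 point(s)
  x = 11: RHS = 1, y in [1, 18]  -> 2 point(s)
  x = 13: RHS = 1, y in [1, 18]  -> 2 point(s)
  x = 14: RHS = 1, y in [1, 18]  -> 2 point(s)
  x = 15: RHS = 9, y in [3, 16]  -> 2 point(s)
  x = 17: RHS = 16, y in [4, 15]  -> 2 point(s)
Affine points: 20. Add the point at infinity: total = 21.

#E(F_19) = 21


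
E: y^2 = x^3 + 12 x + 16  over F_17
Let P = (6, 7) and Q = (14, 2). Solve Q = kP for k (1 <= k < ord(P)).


Enumerate multiples of P until we hit Q = (14, 2):
  1P = (6, 7)
  2P = (7, 16)
  3P = (0, 13)
  4P = (12, 16)
  5P = (14, 15)
  6P = (15, 1)
  7P = (4, 3)
  8P = (11, 0)
  9P = (4, 14)
  10P = (15, 16)
  11P = (14, 2)
Match found at i = 11.

k = 11


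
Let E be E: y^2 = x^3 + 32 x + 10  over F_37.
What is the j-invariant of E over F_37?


Delta = -16(4 a^3 + 27 b^2) mod 37 = 24
-1728 * (4 a)^3 = -1728 * (4*32)^3 mod 37 = 23
j = 23 * 24^(-1) mod 37 = 21

j = 21 (mod 37)


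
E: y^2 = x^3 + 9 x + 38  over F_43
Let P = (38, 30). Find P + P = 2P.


Doubling: s = (3 x1^2 + a) / (2 y1)
s = (3*38^2 + 9) / (2*30) mod 43 = 10
x3 = s^2 - 2 x1 mod 43 = 10^2 - 2*38 = 24
y3 = s (x1 - x3) - y1 mod 43 = 10 * (38 - 24) - 30 = 24

2P = (24, 24)


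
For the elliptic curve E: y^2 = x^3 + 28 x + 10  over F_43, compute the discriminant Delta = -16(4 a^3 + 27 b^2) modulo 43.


4 a^3 + 27 b^2 = 4*28^3 + 27*10^2 = 87808 + 2700 = 90508
Delta = -16 * (90508) = -1448128
Delta mod 43 = 26

Delta = 26 (mod 43)


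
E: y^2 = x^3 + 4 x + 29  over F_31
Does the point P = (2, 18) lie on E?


Check whether y^2 = x^3 + 4 x + 29 (mod 31) for (x, y) = (2, 18).
LHS: y^2 = 18^2 mod 31 = 14
RHS: x^3 + 4 x + 29 = 2^3 + 4*2 + 29 mod 31 = 14
LHS = RHS

Yes, on the curve


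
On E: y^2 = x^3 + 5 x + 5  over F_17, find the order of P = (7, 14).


Compute successive multiples of P until we hit O:
  1P = (7, 14)
  2P = (12, 5)
  3P = (6, 8)
  4P = (6, 9)
  5P = (12, 12)
  6P = (7, 3)
  7P = O

ord(P) = 7


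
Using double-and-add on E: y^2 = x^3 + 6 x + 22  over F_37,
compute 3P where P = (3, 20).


k = 3 = 11_2 (binary, LSB first: 11)
Double-and-add from P = (3, 20):
  bit 0 = 1: acc = O + (3, 20) = (3, 20)
  bit 1 = 1: acc = (3, 20) + (4, 6) = (4, 31)

3P = (4, 31)


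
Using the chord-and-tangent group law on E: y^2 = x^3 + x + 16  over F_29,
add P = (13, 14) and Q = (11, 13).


P != Q, so use the chord formula.
s = (y2 - y1) / (x2 - x1) = (28) / (27) mod 29 = 15
x3 = s^2 - x1 - x2 mod 29 = 15^2 - 13 - 11 = 27
y3 = s (x1 - x3) - y1 mod 29 = 15 * (13 - 27) - 14 = 8

P + Q = (27, 8)


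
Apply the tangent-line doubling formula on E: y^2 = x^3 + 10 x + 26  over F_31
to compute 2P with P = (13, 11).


Doubling: s = (3 x1^2 + a) / (2 y1)
s = (3*13^2 + 10) / (2*11) mod 31 = 8
x3 = s^2 - 2 x1 mod 31 = 8^2 - 2*13 = 7
y3 = s (x1 - x3) - y1 mod 31 = 8 * (13 - 7) - 11 = 6

2P = (7, 6)


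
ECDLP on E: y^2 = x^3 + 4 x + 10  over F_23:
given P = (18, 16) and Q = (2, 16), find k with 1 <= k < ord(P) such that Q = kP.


Enumerate multiples of P until we hit Q = (2, 16):
  1P = (18, 16)
  2P = (3, 16)
  3P = (2, 7)
  4P = (7, 6)
  5P = (7, 17)
  6P = (2, 16)
Match found at i = 6.

k = 6


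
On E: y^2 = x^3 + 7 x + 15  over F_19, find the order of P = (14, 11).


Compute successive multiples of P until we hit O:
  1P = (14, 11)
  2P = (14, 8)
  3P = O

ord(P) = 3


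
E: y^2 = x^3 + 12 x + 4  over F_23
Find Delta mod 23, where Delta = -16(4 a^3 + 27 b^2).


4 a^3 + 27 b^2 = 4*12^3 + 27*4^2 = 6912 + 432 = 7344
Delta = -16 * (7344) = -117504
Delta mod 23 = 3

Delta = 3 (mod 23)


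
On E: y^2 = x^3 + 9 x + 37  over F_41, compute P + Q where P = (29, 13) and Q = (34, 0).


P != Q, so use the chord formula.
s = (y2 - y1) / (x2 - x1) = (28) / (5) mod 41 = 22
x3 = s^2 - x1 - x2 mod 41 = 22^2 - 29 - 34 = 11
y3 = s (x1 - x3) - y1 mod 41 = 22 * (29 - 11) - 13 = 14

P + Q = (11, 14)


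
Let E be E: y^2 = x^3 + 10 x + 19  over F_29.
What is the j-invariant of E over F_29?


Delta = -16(4 a^3 + 27 b^2) mod 29 = 13
-1728 * (4 a)^3 = -1728 * (4*10)^3 mod 29 = 22
j = 22 * 13^(-1) mod 29 = 24

j = 24 (mod 29)
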